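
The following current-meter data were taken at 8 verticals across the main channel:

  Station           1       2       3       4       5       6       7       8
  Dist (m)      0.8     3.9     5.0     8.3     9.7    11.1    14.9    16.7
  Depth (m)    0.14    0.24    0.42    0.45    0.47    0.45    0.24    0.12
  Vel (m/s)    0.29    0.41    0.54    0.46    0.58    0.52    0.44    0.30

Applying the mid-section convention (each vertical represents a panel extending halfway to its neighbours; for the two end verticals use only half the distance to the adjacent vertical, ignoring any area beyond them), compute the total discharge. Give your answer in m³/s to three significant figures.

w_1 = (3.9 − 0.8)/2 = 1.55 m; q_1 = 0.29 × 0.14 × 1.55 = 0.06293 m³/s
w_2 = (5.0 − 0.8)/2 = 2.1 m; q_2 = 0.41 × 0.24 × 2.1 = 0.2066 m³/s
w_3 = (8.3 − 3.9)/2 = 2.2 m; q_3 = 0.54 × 0.42 × 2.2 = 0.4990 m³/s
w_4 = (9.7 − 5.0)/2 = 2.35 m; q_4 = 0.46 × 0.45 × 2.35 = 0.4865 m³/s
w_5 = (11.1 − 8.3)/2 = 1.4 m; q_5 = 0.58 × 0.47 × 1.4 = 0.3816 m³/s
w_6 = (14.9 − 9.7)/2 = 2.6 m; q_6 = 0.52 × 0.45 × 2.6 = 0.6084 m³/s
w_7 = (16.7 − 11.1)/2 = 2.8 m; q_7 = 0.44 × 0.24 × 2.8 = 0.2957 m³/s
w_8 = (16.7 − 14.9)/2 = 0.9 m; q_8 = 0.30 × 0.12 × 0.9 = 0.03240 m³/s
Q = Σ qᵢ = 2.573 m³/s

2.57 m³/s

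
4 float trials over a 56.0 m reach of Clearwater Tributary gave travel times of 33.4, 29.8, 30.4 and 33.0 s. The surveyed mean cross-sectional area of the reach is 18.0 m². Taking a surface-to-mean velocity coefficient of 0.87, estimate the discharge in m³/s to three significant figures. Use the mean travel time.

t̄ = (33.4 + 29.8 + 30.4 + 33.0) / 4 = 31.65 s
v_surface = L / t̄ = 56.0 / 31.65 = 1.769 m/s
v_mean = 0.87 × 1.769 = 1.539 m/s
Q = A × v_mean = 18.0 × 1.539 = 27.71 m³/s

27.7 m³/s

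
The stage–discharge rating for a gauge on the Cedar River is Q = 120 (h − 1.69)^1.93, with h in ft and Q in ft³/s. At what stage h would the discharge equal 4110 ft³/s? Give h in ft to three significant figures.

h − h₀ = (Q/C)^(1/b) = (4110/120)^(1/1.93) = 6.240 ft
h = 1.69 + 6.240 = 7.930 ft

7.93 ft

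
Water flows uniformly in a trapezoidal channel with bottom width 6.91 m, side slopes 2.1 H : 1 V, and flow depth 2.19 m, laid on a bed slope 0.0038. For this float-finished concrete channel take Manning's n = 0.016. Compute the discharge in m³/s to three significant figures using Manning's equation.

A = (b + z·y)·y = (6.91 + 2.1×2.19)×2.19 = 25.20 m²
P = b + 2y√(1+z²) = 6.91 + 2×2.19×√(1+2.1²) = 17.10 m
R = A/P = 25.20/17.10 = 1.474 m
Q = (1/n)·A·R^(2/3)·S^(1/2) = (1/0.016) × 25.20 × 1.474^(2/3) × 0.0038^(1/2) = 125.8 m³/s

126 m³/s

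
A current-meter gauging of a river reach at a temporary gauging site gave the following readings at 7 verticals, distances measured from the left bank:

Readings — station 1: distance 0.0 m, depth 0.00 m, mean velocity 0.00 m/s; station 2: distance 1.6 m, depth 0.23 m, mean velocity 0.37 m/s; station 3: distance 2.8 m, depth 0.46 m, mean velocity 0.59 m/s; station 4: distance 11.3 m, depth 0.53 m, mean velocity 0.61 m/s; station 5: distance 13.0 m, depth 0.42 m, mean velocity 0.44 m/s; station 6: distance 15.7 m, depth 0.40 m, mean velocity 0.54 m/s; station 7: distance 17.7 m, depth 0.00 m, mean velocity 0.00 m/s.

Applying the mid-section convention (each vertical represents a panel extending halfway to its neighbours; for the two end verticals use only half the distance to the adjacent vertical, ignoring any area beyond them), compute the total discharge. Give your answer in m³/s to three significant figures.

4.00 m³/s

w_2 = (2.8 − 0.0)/2 = 1.4 m; q_2 = 0.37 × 0.23 × 1.4 = 0.1191 m³/s
w_3 = (11.3 − 1.6)/2 = 4.85 m; q_3 = 0.59 × 0.46 × 4.85 = 1.316 m³/s
w_4 = (13.0 − 2.8)/2 = 5.1 m; q_4 = 0.61 × 0.53 × 5.1 = 1.649 m³/s
w_5 = (15.7 − 11.3)/2 = 2.2 m; q_5 = 0.44 × 0.42 × 2.2 = 0.4066 m³/s
w_6 = (17.7 − 13.0)/2 = 2.35 m; q_6 = 0.54 × 0.40 × 2.35 = 0.5076 m³/s
Stations 1, 7 contribute zero (depth or velocity is 0).
Q = Σ qᵢ = 3.998 m³/s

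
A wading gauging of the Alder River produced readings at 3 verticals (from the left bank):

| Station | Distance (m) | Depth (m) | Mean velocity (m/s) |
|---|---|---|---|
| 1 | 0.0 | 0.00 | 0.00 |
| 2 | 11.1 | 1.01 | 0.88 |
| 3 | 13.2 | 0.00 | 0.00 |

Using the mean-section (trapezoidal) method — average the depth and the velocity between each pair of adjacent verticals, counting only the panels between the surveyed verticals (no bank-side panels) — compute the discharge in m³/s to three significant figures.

Panel 1-2: Δb = 11.1 m, d̄ = (0.00+1.01)/2 = 0.505, v̄ = (0.00+0.88)/2 = 0.44 → q = 11.1×0.505×0.44 = 2.466 m³/s
Panel 2-3: Δb = 2.1 m, d̄ = (1.01+0.00)/2 = 0.505, v̄ = (0.88+0.00)/2 = 0.44 → q = 2.1×0.505×0.44 = 0.4666 m³/s
Q = Σ q = 2.933 m³/s

2.93 m³/s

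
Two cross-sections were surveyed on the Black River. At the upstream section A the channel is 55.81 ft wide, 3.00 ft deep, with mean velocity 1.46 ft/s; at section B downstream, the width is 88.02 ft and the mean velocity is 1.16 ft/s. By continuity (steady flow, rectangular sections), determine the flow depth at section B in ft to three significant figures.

Q = A₁V₁ = (55.81×3.00) × 1.46 = 244.4 ft³/s
d₂ = Q/(b₂ V₂) = 244.4/(88.02×1.16) = 2.394 ft

2.39 ft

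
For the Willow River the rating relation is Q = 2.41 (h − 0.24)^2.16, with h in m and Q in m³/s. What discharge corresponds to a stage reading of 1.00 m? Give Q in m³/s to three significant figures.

1.33 m³/s

Q = 2.41 × (1.00 − 0.24)^2.16 = 2.41 × 0.76^2.16 = 1.332 m³/s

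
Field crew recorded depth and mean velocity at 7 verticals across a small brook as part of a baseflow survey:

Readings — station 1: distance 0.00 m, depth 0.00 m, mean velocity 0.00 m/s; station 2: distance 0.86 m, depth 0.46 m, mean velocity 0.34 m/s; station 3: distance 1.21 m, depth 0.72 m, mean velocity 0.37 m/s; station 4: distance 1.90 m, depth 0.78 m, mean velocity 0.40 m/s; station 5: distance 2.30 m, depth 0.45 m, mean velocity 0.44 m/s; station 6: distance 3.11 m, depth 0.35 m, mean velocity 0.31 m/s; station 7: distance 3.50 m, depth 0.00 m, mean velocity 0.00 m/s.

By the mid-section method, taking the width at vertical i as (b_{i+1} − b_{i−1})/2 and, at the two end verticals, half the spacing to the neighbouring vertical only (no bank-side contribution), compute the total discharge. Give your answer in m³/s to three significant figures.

w_2 = (1.21 − 0.00)/2 = 0.605 m; q_2 = 0.34 × 0.46 × 0.605 = 0.09462 m³/s
w_3 = (1.90 − 0.86)/2 = 0.52 m; q_3 = 0.37 × 0.72 × 0.52 = 0.1385 m³/s
w_4 = (2.30 − 1.21)/2 = 0.545 m; q_4 = 0.40 × 0.78 × 0.545 = 0.1700 m³/s
w_5 = (3.11 − 1.90)/2 = 0.605 m; q_5 = 0.44 × 0.45 × 0.605 = 0.1198 m³/s
w_6 = (3.50 − 2.30)/2 = 0.6 m; q_6 = 0.31 × 0.35 × 0.6 = 0.06510 m³/s
Stations 1, 7 contribute zero (depth or velocity is 0).
Q = Σ qᵢ = 0.5881 m³/s

0.588 m³/s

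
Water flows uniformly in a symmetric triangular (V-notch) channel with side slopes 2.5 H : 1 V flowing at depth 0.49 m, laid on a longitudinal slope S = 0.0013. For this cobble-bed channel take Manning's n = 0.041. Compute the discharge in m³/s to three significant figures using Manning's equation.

0.197 m³/s

A = z·y² = 2.5×0.49² = 0.6003 m²
P = 2y√(1+z²) = 2×0.49×√(1+2.5²) = 2.639 m
R = A/P = 0.6003/2.639 = 0.2275 m
Q = (1/n)·A·R^(2/3)·S^(1/2) = (1/0.041) × 0.6003 × 0.2275^(2/3) × 0.0013^(1/2) = 0.1967 m³/s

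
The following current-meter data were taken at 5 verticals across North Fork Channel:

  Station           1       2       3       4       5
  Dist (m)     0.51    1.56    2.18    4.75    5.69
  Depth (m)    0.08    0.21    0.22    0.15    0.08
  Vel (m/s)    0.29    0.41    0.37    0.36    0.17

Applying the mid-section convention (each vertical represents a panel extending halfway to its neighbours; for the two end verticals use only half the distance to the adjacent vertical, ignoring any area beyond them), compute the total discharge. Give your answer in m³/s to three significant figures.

w_1 = (1.56 − 0.51)/2 = 0.525 m; q_1 = 0.29 × 0.08 × 0.525 = 0.01218 m³/s
w_2 = (2.18 − 0.51)/2 = 0.835 m; q_2 = 0.41 × 0.21 × 0.835 = 0.07189 m³/s
w_3 = (4.75 − 1.56)/2 = 1.595 m; q_3 = 0.37 × 0.22 × 1.595 = 0.1298 m³/s
w_4 = (5.69 − 2.18)/2 = 1.755 m; q_4 = 0.36 × 0.15 × 1.755 = 0.09477 m³/s
w_5 = (5.69 − 4.75)/2 = 0.47 m; q_5 = 0.17 × 0.08 × 0.47 = 0.006392 m³/s
Q = Σ qᵢ = 0.3151 m³/s

0.315 m³/s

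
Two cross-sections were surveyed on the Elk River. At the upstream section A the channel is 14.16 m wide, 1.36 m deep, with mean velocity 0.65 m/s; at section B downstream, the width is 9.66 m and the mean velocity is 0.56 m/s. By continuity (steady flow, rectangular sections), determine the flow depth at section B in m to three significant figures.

Q = A₁V₁ = (14.16×1.36) × 0.65 = 12.52 m³/s
d₂ = Q/(b₂ V₂) = 12.52/(9.66×0.56) = 2.314 m

2.31 m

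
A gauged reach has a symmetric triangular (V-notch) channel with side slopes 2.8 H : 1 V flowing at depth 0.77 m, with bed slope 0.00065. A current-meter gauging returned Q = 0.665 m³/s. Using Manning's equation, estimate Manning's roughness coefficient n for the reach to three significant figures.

0.0324

A = z·y² = 2.8×0.77² = 1.660 m²
P = 2y√(1+z²) = 2×0.77×√(1+2.8²) = 4.579 m
R = A/P = 1.660/4.579 = 0.3626 m
n = (1/Q)·A·R^(2/3)·S^(1/2) = (1/0.665) × 1.660 × 0.5085 × 0.02550 = 0.03236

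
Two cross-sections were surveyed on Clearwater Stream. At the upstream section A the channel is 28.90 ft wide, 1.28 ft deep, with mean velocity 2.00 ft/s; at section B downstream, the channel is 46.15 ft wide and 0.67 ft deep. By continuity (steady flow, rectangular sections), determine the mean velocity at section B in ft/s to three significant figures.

Q = A₁V₁ = (28.90×1.28) × 2.00 = 73.98 ft³/s
A₂ = 46.15 × 0.67 = 30.92 ft²
V₂ = Q/A₂ = 73.98/30.92 = 2.393 ft/s

2.39 ft/s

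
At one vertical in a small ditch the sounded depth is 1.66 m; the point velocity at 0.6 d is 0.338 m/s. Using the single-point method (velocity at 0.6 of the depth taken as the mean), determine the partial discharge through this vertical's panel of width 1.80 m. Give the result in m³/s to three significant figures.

v̄ = v₀.₆ = 0.338 m/s
q = v̄ × d × w = 0.3380 × 1.66 × 1.80 = 1.010 m³/s

1.01 m³/s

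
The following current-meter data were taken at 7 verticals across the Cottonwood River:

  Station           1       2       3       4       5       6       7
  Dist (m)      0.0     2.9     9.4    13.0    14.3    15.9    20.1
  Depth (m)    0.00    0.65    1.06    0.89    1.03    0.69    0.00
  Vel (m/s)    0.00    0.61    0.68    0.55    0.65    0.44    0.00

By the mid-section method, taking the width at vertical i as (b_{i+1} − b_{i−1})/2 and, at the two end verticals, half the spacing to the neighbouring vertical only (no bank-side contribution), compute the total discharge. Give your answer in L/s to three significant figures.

w_2 = (9.4 − 0.0)/2 = 4.7 m; q_2 = 0.61 × 0.65 × 4.7 = 1.864 m³/s
w_3 = (13.0 − 2.9)/2 = 5.05 m; q_3 = 0.68 × 1.06 × 5.05 = 3.640 m³/s
w_4 = (14.3 − 9.4)/2 = 2.45 m; q_4 = 0.55 × 0.89 × 2.45 = 1.199 m³/s
w_5 = (15.9 − 13.0)/2 = 1.45 m; q_5 = 0.65 × 1.03 × 1.45 = 0.9708 m³/s
w_6 = (20.1 − 14.3)/2 = 2.9 m; q_6 = 0.44 × 0.69 × 2.9 = 0.8804 m³/s
Stations 1, 7 contribute zero (depth or velocity is 0).
Q = Σ qᵢ = 8.554 m³/s
= 8.554 × 1000 = 8554 L/s

8550 L/s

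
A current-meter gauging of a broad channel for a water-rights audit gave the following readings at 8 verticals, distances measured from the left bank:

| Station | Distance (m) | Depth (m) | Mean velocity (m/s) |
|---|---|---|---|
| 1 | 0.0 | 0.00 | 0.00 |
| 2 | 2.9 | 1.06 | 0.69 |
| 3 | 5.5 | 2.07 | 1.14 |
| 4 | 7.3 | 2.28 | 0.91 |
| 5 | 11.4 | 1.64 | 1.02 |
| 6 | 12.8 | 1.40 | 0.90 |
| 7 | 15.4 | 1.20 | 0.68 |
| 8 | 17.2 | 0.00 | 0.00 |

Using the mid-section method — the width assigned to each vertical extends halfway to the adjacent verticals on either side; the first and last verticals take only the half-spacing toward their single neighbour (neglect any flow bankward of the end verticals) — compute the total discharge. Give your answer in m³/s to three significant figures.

w_2 = (5.5 − 0.0)/2 = 2.75 m; q_2 = 0.69 × 1.06 × 2.75 = 2.011 m³/s
w_3 = (7.3 − 2.9)/2 = 2.2 m; q_3 = 1.14 × 2.07 × 2.2 = 5.192 m³/s
w_4 = (11.4 − 5.5)/2 = 2.95 m; q_4 = 0.91 × 2.28 × 2.95 = 6.121 m³/s
w_5 = (12.8 − 7.3)/2 = 2.75 m; q_5 = 1.02 × 1.64 × 2.75 = 4.600 m³/s
w_6 = (15.4 − 11.4)/2 = 2 m; q_6 = 0.90 × 1.40 × 2 = 2.520 m³/s
w_7 = (17.2 − 12.8)/2 = 2.2 m; q_7 = 0.68 × 1.20 × 2.2 = 1.795 m³/s
Stations 1, 8 contribute zero (depth or velocity is 0).
Q = Σ qᵢ = 22.24 m³/s

22.2 m³/s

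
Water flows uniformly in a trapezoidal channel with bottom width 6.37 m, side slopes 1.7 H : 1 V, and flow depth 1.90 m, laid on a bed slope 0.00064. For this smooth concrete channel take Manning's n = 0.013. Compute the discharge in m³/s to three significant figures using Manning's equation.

42.6 m³/s

A = (b + z·y)·y = (6.37 + 1.7×1.90)×1.90 = 18.24 m²
P = b + 2y√(1+z²) = 6.37 + 2×1.90×√(1+1.7²) = 13.86 m
R = A/P = 18.24/13.86 = 1.316 m
Q = (1/n)·A·R^(2/3)·S^(1/2) = (1/0.013) × 18.24 × 1.316^(2/3) × 0.00064^(1/2) = 42.62 m³/s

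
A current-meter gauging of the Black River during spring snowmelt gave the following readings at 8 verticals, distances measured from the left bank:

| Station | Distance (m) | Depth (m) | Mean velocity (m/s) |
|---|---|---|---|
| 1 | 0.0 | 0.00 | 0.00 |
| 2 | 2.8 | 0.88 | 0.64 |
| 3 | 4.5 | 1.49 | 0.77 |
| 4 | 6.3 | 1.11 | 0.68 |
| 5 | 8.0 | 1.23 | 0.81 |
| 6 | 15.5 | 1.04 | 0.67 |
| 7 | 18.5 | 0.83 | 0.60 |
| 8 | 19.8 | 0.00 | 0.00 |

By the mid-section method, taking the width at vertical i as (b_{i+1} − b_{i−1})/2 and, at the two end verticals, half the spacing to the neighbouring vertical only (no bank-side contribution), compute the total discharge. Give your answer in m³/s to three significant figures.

w_2 = (4.5 − 0.0)/2 = 2.25 m; q_2 = 0.64 × 0.88 × 2.25 = 1.267 m³/s
w_3 = (6.3 − 2.8)/2 = 1.75 m; q_3 = 0.77 × 1.49 × 1.75 = 2.008 m³/s
w_4 = (8.0 − 4.5)/2 = 1.75 m; q_4 = 0.68 × 1.11 × 1.75 = 1.321 m³/s
w_5 = (15.5 − 6.3)/2 = 4.6 m; q_5 = 0.81 × 1.23 × 4.6 = 4.583 m³/s
w_6 = (18.5 − 8.0)/2 = 5.25 m; q_6 = 0.67 × 1.04 × 5.25 = 3.658 m³/s
w_7 = (19.8 − 15.5)/2 = 2.15 m; q_7 = 0.60 × 0.83 × 2.15 = 1.071 m³/s
Stations 1, 8 contribute zero (depth or velocity is 0).
Q = Σ qᵢ = 13.91 m³/s

13.9 m³/s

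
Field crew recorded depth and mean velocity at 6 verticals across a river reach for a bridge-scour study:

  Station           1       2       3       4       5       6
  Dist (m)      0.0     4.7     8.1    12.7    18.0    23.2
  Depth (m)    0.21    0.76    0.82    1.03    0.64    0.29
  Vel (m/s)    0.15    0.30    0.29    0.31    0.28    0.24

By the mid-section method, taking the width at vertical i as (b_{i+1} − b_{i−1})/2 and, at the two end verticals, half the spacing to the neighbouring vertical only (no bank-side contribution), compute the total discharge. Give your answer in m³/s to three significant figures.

w_1 = (4.7 − 0.0)/2 = 2.35 m; q_1 = 0.15 × 0.21 × 2.35 = 0.07403 m³/s
w_2 = (8.1 − 0.0)/2 = 4.05 m; q_2 = 0.30 × 0.76 × 4.05 = 0.9234 m³/s
w_3 = (12.7 − 4.7)/2 = 4 m; q_3 = 0.29 × 0.82 × 4 = 0.9512 m³/s
w_4 = (18.0 − 8.1)/2 = 4.95 m; q_4 = 0.31 × 1.03 × 4.95 = 1.581 m³/s
w_5 = (23.2 − 12.7)/2 = 5.25 m; q_5 = 0.28 × 0.64 × 5.25 = 0.9408 m³/s
w_6 = (23.2 − 18.0)/2 = 2.6 m; q_6 = 0.24 × 0.29 × 2.6 = 0.1810 m³/s
Q = Σ qᵢ = 4.651 m³/s

4.65 m³/s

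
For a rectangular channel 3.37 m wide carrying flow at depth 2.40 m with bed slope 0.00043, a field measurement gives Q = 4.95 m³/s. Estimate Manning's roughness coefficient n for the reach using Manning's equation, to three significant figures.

0.0337

A = b·y = 3.37 × 2.40 = 8.088 m²
P = b + 2y = 3.37 + 2×2.40 = 8.170 m
R = A/P = 8.088/8.170 = 0.9900 m
n = (1/Q)·A·R^(2/3)·S^(1/2) = (1/4.95) × 8.088 × 0.9933 × 0.02074 = 0.03365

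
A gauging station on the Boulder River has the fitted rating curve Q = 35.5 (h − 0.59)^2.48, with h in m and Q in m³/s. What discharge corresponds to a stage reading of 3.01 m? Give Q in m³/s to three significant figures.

Q = 35.5 × (3.01 − 0.59)^2.48 = 35.5 × 2.42^2.48 = 317.8 m³/s

318 m³/s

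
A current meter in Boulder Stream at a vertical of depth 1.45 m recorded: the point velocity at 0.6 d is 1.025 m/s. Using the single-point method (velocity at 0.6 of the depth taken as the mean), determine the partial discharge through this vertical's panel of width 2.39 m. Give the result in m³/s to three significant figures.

3.55 m³/s

v̄ = v₀.₆ = 1.025 m/s
q = v̄ × d × w = 1.025 × 1.45 × 2.39 = 3.552 m³/s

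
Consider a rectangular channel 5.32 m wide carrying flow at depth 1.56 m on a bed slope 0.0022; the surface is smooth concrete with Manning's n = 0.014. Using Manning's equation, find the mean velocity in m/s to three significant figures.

3.31 m/s

A = b·y = 5.32 × 1.56 = 8.299 m²
P = b + 2y = 5.32 + 2×1.56 = 8.440 m
R = A/P = 8.299/8.440 = 0.9833 m
Q = (1/n)·A·R^(2/3)·S^(1/2) = (1/0.014) × 8.299 × 0.9833^(2/3) × 0.0022^(1/2) = 27.49 m³/s
V = Q/A = 27.49/8.299 = 3.313 m/s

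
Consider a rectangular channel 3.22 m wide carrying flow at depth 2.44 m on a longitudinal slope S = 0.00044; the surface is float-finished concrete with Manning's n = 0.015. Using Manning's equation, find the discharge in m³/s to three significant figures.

10.8 m³/s

A = b·y = 3.22 × 2.44 = 7.857 m²
P = b + 2y = 3.22 + 2×2.44 = 8.100 m
R = A/P = 7.857/8.100 = 0.9700 m
Q = (1/n)·A·R^(2/3)·S^(1/2) = (1/0.015) × 7.857 × 0.9700^(2/3) × 0.00044^(1/2) = 10.77 m³/s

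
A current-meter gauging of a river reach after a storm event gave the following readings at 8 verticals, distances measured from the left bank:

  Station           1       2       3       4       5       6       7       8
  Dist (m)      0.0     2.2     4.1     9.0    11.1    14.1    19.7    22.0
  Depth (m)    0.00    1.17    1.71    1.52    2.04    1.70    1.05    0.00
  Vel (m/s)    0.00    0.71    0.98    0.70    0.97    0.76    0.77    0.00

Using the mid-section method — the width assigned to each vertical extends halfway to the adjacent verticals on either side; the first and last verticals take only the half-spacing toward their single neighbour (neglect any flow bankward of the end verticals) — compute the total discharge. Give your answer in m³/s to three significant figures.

24.9 m³/s

w_2 = (4.1 − 0.0)/2 = 2.05 m; q_2 = 0.71 × 1.17 × 2.05 = 1.703 m³/s
w_3 = (9.0 − 2.2)/2 = 3.4 m; q_3 = 0.98 × 1.71 × 3.4 = 5.698 m³/s
w_4 = (11.1 − 4.1)/2 = 3.5 m; q_4 = 0.70 × 1.52 × 3.5 = 3.724 m³/s
w_5 = (14.1 − 9.0)/2 = 2.55 m; q_5 = 0.97 × 2.04 × 2.55 = 5.046 m³/s
w_6 = (19.7 − 11.1)/2 = 4.3 m; q_6 = 0.76 × 1.70 × 4.3 = 5.556 m³/s
w_7 = (22.0 − 14.1)/2 = 3.95 m; q_7 = 0.77 × 1.05 × 3.95 = 3.194 m³/s
Stations 1, 8 contribute zero (depth or velocity is 0).
Q = Σ qᵢ = 24.92 m³/s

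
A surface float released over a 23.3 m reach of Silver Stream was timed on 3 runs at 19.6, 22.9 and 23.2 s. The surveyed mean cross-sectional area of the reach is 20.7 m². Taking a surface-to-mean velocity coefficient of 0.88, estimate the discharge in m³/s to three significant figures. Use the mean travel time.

t̄ = (19.6 + 22.9 + 23.2) / 3 = 21.9 s
v_surface = L / t̄ = 23.3 / 21.9 = 1.064 m/s
v_mean = 0.88 × 1.064 = 0.9363 m/s
Q = A × v_mean = 20.7 × 0.9363 = 19.38 m³/s

19.4 m³/s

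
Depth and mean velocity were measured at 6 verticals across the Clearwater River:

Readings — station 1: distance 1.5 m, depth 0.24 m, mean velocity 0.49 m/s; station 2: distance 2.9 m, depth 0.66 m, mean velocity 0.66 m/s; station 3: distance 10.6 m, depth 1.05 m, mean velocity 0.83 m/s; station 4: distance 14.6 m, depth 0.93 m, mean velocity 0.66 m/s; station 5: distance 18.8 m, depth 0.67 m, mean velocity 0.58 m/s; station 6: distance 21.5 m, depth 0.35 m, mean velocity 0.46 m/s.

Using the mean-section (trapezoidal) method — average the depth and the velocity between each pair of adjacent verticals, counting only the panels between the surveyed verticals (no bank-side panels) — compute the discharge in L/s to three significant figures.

11000 L/s

Panel 1-2: Δb = 1.4 m, d̄ = (0.24+0.66)/2 = 0.45, v̄ = (0.49+0.66)/2 = 0.575 → q = 1.4×0.45×0.575 = 0.3623 m³/s
Panel 2-3: Δb = 7.7 m, d̄ = (0.66+1.05)/2 = 0.855, v̄ = (0.66+0.83)/2 = 0.745 → q = 7.7×0.855×0.745 = 4.905 m³/s
Panel 3-4: Δb = 4 m, d̄ = (1.05+0.93)/2 = 0.99, v̄ = (0.83+0.66)/2 = 0.745 → q = 4×0.99×0.745 = 2.950 m³/s
Panel 4-5: Δb = 4.2 m, d̄ = (0.93+0.67)/2 = 0.8, v̄ = (0.66+0.58)/2 = 0.62 → q = 4.2×0.8×0.62 = 2.083 m³/s
Panel 5-6: Δb = 2.7 m, d̄ = (0.67+0.35)/2 = 0.51, v̄ = (0.58+0.46)/2 = 0.52 → q = 2.7×0.51×0.52 = 0.7160 m³/s
Q = Σ q = 11.02 m³/s
= 11.02 × 1000 = 11020 L/s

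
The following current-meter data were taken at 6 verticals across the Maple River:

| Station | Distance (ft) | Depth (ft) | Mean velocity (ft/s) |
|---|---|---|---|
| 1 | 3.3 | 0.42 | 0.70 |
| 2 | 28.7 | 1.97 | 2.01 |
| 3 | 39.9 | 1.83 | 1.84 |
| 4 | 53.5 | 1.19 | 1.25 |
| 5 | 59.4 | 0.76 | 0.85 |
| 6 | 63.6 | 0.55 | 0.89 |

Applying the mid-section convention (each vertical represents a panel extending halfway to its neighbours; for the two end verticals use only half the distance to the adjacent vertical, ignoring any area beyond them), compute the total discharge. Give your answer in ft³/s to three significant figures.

w_1 = (28.7 − 3.3)/2 = 12.7 ft; q_1 = 0.70 × 0.42 × 12.7 = 3.734 ft³/s
w_2 = (39.9 − 3.3)/2 = 18.3 ft; q_2 = 2.01 × 1.97 × 18.3 = 72.46 ft³/s
w_3 = (53.5 − 28.7)/2 = 12.4 ft; q_3 = 1.84 × 1.83 × 12.4 = 41.75 ft³/s
w_4 = (59.4 − 39.9)/2 = 9.75 ft; q_4 = 1.25 × 1.19 × 9.75 = 14.50 ft³/s
w_5 = (63.6 − 53.5)/2 = 5.05 ft; q_5 = 0.85 × 0.76 × 5.05 = 3.262 ft³/s
w_6 = (63.6 − 59.4)/2 = 2.1 ft; q_6 = 0.89 × 0.55 × 2.1 = 1.028 ft³/s
Q = Σ qᵢ = 136.7 ft³/s

137 ft³/s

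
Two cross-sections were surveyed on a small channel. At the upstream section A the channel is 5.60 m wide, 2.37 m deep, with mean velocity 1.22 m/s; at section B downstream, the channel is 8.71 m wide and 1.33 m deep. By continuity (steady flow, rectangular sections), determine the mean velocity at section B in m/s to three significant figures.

1.40 m/s

Q = A₁V₁ = (5.60×2.37) × 1.22 = 16.19 m³/s
A₂ = 8.71 × 1.33 = 11.58 m²
V₂ = Q/A₂ = 16.19/11.58 = 1.398 m/s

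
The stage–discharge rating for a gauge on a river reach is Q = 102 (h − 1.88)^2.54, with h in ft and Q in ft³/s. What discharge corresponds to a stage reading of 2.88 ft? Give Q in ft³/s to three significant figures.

Q = 102 × (2.88 − 1.88)^2.54 = 102 × 1^2.54 = 102.0 ft³/s

102 ft³/s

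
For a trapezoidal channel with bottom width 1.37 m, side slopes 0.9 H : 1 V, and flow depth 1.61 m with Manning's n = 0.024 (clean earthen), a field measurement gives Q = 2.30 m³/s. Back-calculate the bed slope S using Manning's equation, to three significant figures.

A = (b + z·y)·y = (1.37 + 0.9×1.61)×1.61 = 4.539 m²
P = b + 2y√(1+z²) = 1.37 + 2×1.61×√(1+0.9²) = 5.702 m
R = A/P = 4.539/5.702 = 0.7960 m
S = (Q·n / (1·A·R^(2/3)))² = (2.30×0.024 / (1×4.539×0.8589))² = 0.0002005

0.000201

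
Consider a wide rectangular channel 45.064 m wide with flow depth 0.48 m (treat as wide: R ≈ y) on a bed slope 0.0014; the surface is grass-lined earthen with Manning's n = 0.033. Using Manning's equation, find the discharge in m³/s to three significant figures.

A = b·y = 45.064 × 0.48 = 21.63 m²
Wide channel: R ≈ y = 0.48 m
Q = (1/n)·A·R^(2/3)·S^(1/2) = (1/0.033) × 21.63 × 0.4800^(2/3) × 0.0014^(1/2) = 15.04 m³/s

15.0 m³/s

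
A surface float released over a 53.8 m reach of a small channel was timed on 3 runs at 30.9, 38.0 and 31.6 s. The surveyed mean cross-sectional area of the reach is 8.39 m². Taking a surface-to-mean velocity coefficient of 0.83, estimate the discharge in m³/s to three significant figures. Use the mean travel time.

11.2 m³/s

t̄ = (30.9 + 38.0 + 31.6) / 3 = 33.5 s
v_surface = L / t̄ = 53.8 / 33.5 = 1.606 m/s
v_mean = 0.83 × 1.606 = 1.333 m/s
Q = A × v_mean = 8.39 × 1.333 = 11.18 m³/s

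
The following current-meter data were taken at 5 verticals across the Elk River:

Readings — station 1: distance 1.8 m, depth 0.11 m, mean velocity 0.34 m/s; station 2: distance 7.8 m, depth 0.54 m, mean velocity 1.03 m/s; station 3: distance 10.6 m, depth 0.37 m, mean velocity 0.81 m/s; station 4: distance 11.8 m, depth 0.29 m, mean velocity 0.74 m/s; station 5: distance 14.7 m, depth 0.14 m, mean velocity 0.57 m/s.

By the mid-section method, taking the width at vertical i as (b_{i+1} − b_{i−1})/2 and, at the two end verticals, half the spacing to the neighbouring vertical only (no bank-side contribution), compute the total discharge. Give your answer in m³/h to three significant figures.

13400 m³/h

w_1 = (7.8 − 1.8)/2 = 3 m; q_1 = 0.34 × 0.11 × 3 = 0.1122 m³/s
w_2 = (10.6 − 1.8)/2 = 4.4 m; q_2 = 1.03 × 0.54 × 4.4 = 2.447 m³/s
w_3 = (11.8 − 7.8)/2 = 2 m; q_3 = 0.81 × 0.37 × 2 = 0.5994 m³/s
w_4 = (14.7 − 10.6)/2 = 2.05 m; q_4 = 0.74 × 0.29 × 2.05 = 0.4399 m³/s
w_5 = (14.7 − 11.8)/2 = 1.45 m; q_5 = 0.57 × 0.14 × 1.45 = 0.1157 m³/s
Q = Σ qᵢ = 3.715 m³/s
= 3.715 × 3600 = 13370 m³/h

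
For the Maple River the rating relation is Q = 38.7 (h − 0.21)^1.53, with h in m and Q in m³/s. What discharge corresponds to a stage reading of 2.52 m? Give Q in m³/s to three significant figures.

Q = 38.7 × (2.52 − 0.21)^1.53 = 38.7 × 2.31^1.53 = 139.3 m³/s

139 m³/s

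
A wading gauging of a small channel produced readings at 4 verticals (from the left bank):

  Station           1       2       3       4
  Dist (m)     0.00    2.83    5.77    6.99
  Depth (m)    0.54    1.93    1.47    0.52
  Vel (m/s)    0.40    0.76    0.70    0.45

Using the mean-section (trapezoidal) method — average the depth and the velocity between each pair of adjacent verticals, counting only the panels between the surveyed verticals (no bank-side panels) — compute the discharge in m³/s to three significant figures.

6.37 m³/s

Panel 1-2: Δb = 2.83 m, d̄ = (0.54+1.93)/2 = 1.235, v̄ = (0.40+0.76)/2 = 0.58 → q = 2.83×1.235×0.58 = 2.027 m³/s
Panel 2-3: Δb = 2.94 m, d̄ = (1.93+1.47)/2 = 1.7, v̄ = (0.76+0.70)/2 = 0.73 → q = 2.94×1.7×0.73 = 3.649 m³/s
Panel 3-4: Δb = 1.22 m, d̄ = (1.47+0.52)/2 = 0.995, v̄ = (0.70+0.45)/2 = 0.575 → q = 1.22×0.995×0.575 = 0.6980 m³/s
Q = Σ q = 6.374 m³/s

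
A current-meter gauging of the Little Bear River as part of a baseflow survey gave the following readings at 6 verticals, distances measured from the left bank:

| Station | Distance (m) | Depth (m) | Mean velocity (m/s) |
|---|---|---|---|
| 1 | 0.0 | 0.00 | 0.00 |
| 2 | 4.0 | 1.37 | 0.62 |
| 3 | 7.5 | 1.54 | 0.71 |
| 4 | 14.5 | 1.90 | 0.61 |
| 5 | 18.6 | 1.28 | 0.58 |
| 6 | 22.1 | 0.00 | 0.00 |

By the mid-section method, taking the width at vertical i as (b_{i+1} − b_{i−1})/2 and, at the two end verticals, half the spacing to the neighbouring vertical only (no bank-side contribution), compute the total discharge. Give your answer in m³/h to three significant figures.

65400 m³/h

w_2 = (7.5 − 0.0)/2 = 3.75 m; q_2 = 0.62 × 1.37 × 3.75 = 3.185 m³/s
w_3 = (14.5 − 4.0)/2 = 5.25 m; q_3 = 0.71 × 1.54 × 5.25 = 5.740 m³/s
w_4 = (18.6 − 7.5)/2 = 5.55 m; q_4 = 0.61 × 1.90 × 5.55 = 6.432 m³/s
w_5 = (22.1 − 14.5)/2 = 3.8 m; q_5 = 0.58 × 1.28 × 3.8 = 2.821 m³/s
Stations 1, 6 contribute zero (depth or velocity is 0).
Q = Σ qᵢ = 18.18 m³/s
= 18.18 × 3600 = 65450 m³/h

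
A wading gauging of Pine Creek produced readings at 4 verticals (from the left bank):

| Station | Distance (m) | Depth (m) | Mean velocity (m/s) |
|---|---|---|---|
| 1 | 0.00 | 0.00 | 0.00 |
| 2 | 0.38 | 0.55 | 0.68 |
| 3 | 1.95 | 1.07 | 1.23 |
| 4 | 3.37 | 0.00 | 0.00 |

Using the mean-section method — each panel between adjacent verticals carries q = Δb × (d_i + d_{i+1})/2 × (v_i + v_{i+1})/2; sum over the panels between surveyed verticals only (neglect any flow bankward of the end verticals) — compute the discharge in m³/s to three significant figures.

1.72 m³/s

Panel 1-2: Δb = 0.38 m, d̄ = (0.00+0.55)/2 = 0.275, v̄ = (0.00+0.68)/2 = 0.34 → q = 0.38×0.275×0.34 = 0.03553 m³/s
Panel 2-3: Δb = 1.57 m, d̄ = (0.55+1.07)/2 = 0.81, v̄ = (0.68+1.23)/2 = 0.955 → q = 1.57×0.81×0.955 = 1.214 m³/s
Panel 3-4: Δb = 1.42 m, d̄ = (1.07+0.00)/2 = 0.535, v̄ = (1.23+0.00)/2 = 0.615 → q = 1.42×0.535×0.615 = 0.4672 m³/s
Q = Σ q = 1.717 m³/s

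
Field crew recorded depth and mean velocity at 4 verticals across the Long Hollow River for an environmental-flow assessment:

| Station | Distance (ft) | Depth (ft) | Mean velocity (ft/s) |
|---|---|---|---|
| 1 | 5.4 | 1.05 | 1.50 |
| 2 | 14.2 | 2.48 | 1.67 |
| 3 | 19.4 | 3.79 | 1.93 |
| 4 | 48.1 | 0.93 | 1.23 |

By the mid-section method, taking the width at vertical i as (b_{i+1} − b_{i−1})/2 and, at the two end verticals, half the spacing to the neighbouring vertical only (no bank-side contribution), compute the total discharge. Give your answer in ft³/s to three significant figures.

176 ft³/s

w_1 = (14.2 − 5.4)/2 = 4.4 ft; q_1 = 1.50 × 1.05 × 4.4 = 6.930 ft³/s
w_2 = (19.4 − 5.4)/2 = 7 ft; q_2 = 1.67 × 2.48 × 7 = 28.99 ft³/s
w_3 = (48.1 − 14.2)/2 = 16.95 ft; q_3 = 1.93 × 3.79 × 16.95 = 124.0 ft³/s
w_4 = (48.1 − 19.4)/2 = 14.35 ft; q_4 = 1.23 × 0.93 × 14.35 = 16.41 ft³/s
Q = Σ qᵢ = 176.3 ft³/s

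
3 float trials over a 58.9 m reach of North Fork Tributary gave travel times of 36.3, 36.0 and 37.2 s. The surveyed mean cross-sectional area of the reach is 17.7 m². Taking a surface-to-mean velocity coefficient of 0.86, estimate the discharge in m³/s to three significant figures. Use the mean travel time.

24.6 m³/s

t̄ = (36.3 + 36.0 + 37.2) / 3 = 36.5 s
v_surface = L / t̄ = 58.9 / 36.5 = 1.614 m/s
v_mean = 0.86 × 1.614 = 1.388 m/s
Q = A × v_mean = 17.7 × 1.388 = 24.56 m³/s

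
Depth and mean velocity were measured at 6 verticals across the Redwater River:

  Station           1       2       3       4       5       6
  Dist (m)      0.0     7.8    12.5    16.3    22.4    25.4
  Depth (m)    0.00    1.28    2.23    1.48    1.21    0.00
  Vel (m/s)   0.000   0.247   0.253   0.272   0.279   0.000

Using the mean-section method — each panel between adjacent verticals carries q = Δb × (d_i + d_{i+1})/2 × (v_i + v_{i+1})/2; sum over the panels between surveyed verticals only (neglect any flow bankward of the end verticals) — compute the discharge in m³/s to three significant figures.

Panel 1-2: Δb = 7.8 m, d̄ = (0.00+1.28)/2 = 0.64, v̄ = (0.000+0.247)/2 = 0.1235 → q = 7.8×0.64×0.1235 = 0.6165 m³/s
Panel 2-3: Δb = 4.7 m, d̄ = (1.28+2.23)/2 = 1.755, v̄ = (0.247+0.253)/2 = 0.25 → q = 4.7×1.755×0.25 = 2.062 m³/s
Panel 3-4: Δb = 3.8 m, d̄ = (2.23+1.48)/2 = 1.855, v̄ = (0.253+0.272)/2 = 0.2625 → q = 3.8×1.855×0.2625 = 1.850 m³/s
Panel 4-5: Δb = 6.1 m, d̄ = (1.48+1.21)/2 = 1.345, v̄ = (0.272+0.279)/2 = 0.2755 → q = 6.1×1.345×0.2755 = 2.260 m³/s
Panel 5-6: Δb = 3 m, d̄ = (1.21+0.00)/2 = 0.605, v̄ = (0.279+0.000)/2 = 0.1395 → q = 3×0.605×0.1395 = 0.2532 m³/s
Q = Σ q = 7.043 m³/s

7.04 m³/s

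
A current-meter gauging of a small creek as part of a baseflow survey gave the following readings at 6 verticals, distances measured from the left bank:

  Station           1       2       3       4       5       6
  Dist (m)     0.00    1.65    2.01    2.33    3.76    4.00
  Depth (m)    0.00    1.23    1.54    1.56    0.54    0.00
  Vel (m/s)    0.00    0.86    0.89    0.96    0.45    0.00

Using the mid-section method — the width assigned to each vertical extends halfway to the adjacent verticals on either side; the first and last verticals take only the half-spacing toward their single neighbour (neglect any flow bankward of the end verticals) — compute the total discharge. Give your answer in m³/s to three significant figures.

3.04 m³/s

w_2 = (2.01 − 0.00)/2 = 1.005 m; q_2 = 0.86 × 1.23 × 1.005 = 1.063 m³/s
w_3 = (2.33 − 1.65)/2 = 0.34 m; q_3 = 0.89 × 1.54 × 0.34 = 0.4660 m³/s
w_4 = (3.76 − 2.01)/2 = 0.875 m; q_4 = 0.96 × 1.56 × 0.875 = 1.310 m³/s
w_5 = (4.00 − 2.33)/2 = 0.835 m; q_5 = 0.45 × 0.54 × 0.835 = 0.2029 m³/s
Stations 1, 6 contribute zero (depth or velocity is 0).
Q = Σ qᵢ = 3.042 m³/s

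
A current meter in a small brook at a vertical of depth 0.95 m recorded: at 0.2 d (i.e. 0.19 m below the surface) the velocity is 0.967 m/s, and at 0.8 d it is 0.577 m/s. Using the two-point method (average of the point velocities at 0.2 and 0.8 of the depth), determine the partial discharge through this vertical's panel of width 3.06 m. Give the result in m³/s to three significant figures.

2.24 m³/s

v̄ = (0.967 + 0.577) / 2 = 0.7720 m/s
q = v̄ × d × w = 0.7720 × 0.95 × 3.06 = 2.244 m³/s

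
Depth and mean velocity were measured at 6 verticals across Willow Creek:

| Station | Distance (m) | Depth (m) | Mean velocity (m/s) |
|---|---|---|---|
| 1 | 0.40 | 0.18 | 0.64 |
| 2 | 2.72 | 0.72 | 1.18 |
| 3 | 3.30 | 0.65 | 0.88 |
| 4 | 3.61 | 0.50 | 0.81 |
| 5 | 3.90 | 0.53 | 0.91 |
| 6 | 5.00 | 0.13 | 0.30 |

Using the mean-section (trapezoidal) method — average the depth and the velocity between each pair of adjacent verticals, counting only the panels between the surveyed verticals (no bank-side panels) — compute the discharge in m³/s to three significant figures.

1.86 m³/s

Panel 1-2: Δb = 2.32 m, d̄ = (0.18+0.72)/2 = 0.45, v̄ = (0.64+1.18)/2 = 0.91 → q = 2.32×0.45×0.91 = 0.9500 m³/s
Panel 2-3: Δb = 0.58 m, d̄ = (0.72+0.65)/2 = 0.685, v̄ = (1.18+0.88)/2 = 1.03 → q = 0.58×0.685×1.03 = 0.4092 m³/s
Panel 3-4: Δb = 0.31 m, d̄ = (0.65+0.50)/2 = 0.575, v̄ = (0.88+0.81)/2 = 0.845 → q = 0.31×0.575×0.845 = 0.1506 m³/s
Panel 4-5: Δb = 0.29 m, d̄ = (0.50+0.53)/2 = 0.515, v̄ = (0.81+0.91)/2 = 0.86 → q = 0.29×0.515×0.86 = 0.1284 m³/s
Panel 5-6: Δb = 1.1 m, d̄ = (0.53+0.13)/2 = 0.33, v̄ = (0.91+0.30)/2 = 0.605 → q = 1.1×0.33×0.605 = 0.2196 m³/s
Q = Σ q = 1.858 m³/s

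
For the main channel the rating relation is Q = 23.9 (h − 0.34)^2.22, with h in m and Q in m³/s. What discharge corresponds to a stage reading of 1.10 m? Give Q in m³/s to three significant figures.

Q = 23.9 × (1.10 − 0.34)^2.22 = 23.9 × 0.76^2.22 = 13.00 m³/s

13.0 m³/s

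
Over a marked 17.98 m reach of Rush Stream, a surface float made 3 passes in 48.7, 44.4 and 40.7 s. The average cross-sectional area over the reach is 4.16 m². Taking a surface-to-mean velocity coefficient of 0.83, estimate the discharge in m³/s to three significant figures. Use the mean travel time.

1.39 m³/s

t̄ = (48.7 + 44.4 + 40.7) / 3 = 44.6 s
v_surface = L / t̄ = 17.98 / 44.6 = 0.4031 m/s
v_mean = 0.83 × 0.4031 = 0.3346 m/s
Q = A × v_mean = 4.16 × 0.3346 = 1.392 m³/s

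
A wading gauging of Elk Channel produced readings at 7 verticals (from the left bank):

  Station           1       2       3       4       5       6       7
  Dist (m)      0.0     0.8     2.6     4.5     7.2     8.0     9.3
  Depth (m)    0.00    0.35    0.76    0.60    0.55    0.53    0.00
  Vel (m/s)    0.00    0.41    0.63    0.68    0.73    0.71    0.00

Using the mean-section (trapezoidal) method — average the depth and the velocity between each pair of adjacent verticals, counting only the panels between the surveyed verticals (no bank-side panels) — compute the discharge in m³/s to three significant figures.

Panel 1-2: Δb = 0.8 m, d̄ = (0.00+0.35)/2 = 0.175, v̄ = (0.00+0.41)/2 = 0.205 → q = 0.8×0.175×0.205 = 0.02870 m³/s
Panel 2-3: Δb = 1.8 m, d̄ = (0.35+0.76)/2 = 0.555, v̄ = (0.41+0.63)/2 = 0.52 → q = 1.8×0.555×0.52 = 0.5195 m³/s
Panel 3-4: Δb = 1.9 m, d̄ = (0.76+0.60)/2 = 0.68, v̄ = (0.63+0.68)/2 = 0.655 → q = 1.9×0.68×0.655 = 0.8463 m³/s
Panel 4-5: Δb = 2.7 m, d̄ = (0.60+0.55)/2 = 0.575, v̄ = (0.68+0.73)/2 = 0.705 → q = 2.7×0.575×0.705 = 1.095 m³/s
Panel 5-6: Δb = 0.8 m, d̄ = (0.55+0.53)/2 = 0.54, v̄ = (0.73+0.71)/2 = 0.72 → q = 0.8×0.54×0.72 = 0.3110 m³/s
Panel 6-7: Δb = 1.3 m, d̄ = (0.53+0.00)/2 = 0.265, v̄ = (0.71+0.00)/2 = 0.355 → q = 1.3×0.265×0.355 = 0.1223 m³/s
Q = Σ q = 2.922 m³/s

2.92 m³/s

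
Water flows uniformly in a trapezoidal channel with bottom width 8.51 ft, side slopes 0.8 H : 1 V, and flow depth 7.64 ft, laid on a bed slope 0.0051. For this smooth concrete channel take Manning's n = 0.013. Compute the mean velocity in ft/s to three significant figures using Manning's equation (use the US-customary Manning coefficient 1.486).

A = (b + z·y)·y = (8.51 + 0.8×7.64)×7.64 = 111.7 ft²
P = b + 2y√(1+z²) = 8.51 + 2×7.64×√(1+0.8²) = 28.08 ft
R = A/P = 111.7/28.08 = 3.979 ft
Q = (1.486/n)·A·R^(2/3)·S^(1/2) = (1.486/0.013) × 111.7 × 3.979^(2/3) × 0.0051^(1/2) = 2290 ft³/s
V = Q/A = 2290/111.7 = 20.50 ft/s

20.5 ft/s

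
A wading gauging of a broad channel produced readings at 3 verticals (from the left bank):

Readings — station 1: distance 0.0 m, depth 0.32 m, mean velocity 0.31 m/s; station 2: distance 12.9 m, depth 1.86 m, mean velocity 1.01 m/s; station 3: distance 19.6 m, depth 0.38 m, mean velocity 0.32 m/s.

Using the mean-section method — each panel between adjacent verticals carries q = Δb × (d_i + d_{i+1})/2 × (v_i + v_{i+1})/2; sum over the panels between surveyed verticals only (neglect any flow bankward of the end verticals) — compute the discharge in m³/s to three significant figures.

Panel 1-2: Δb = 12.9 m, d̄ = (0.32+1.86)/2 = 1.09, v̄ = (0.31+1.01)/2 = 0.66 → q = 12.9×1.09×0.66 = 9.280 m³/s
Panel 2-3: Δb = 6.7 m, d̄ = (1.86+0.38)/2 = 1.12, v̄ = (1.01+0.32)/2 = 0.665 → q = 6.7×1.12×0.665 = 4.990 m³/s
Q = Σ q = 14.27 m³/s

14.3 m³/s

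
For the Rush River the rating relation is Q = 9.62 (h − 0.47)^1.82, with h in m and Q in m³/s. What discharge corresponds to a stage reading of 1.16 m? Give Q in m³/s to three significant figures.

4.90 m³/s

Q = 9.62 × (1.16 − 0.47)^1.82 = 9.62 × 0.69^1.82 = 4.896 m³/s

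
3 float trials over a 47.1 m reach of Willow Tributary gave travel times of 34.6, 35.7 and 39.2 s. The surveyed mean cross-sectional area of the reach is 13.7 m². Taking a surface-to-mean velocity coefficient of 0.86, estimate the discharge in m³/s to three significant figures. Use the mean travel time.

t̄ = (34.6 + 35.7 + 39.2) / 3 = 36.5 s
v_surface = L / t̄ = 47.1 / 36.5 = 1.290 m/s
v_mean = 0.86 × 1.290 = 1.110 m/s
Q = A × v_mean = 13.7 × 1.110 = 15.20 m³/s

15.2 m³/s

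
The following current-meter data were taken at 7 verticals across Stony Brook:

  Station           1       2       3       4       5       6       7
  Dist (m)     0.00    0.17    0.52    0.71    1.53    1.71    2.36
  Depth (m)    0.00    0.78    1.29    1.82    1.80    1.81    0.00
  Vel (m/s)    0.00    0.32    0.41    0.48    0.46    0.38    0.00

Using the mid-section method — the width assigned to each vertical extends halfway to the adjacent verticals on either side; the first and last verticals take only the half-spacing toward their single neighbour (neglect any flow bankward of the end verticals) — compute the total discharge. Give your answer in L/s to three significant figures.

1350 L/s

w_2 = (0.52 − 0.00)/2 = 0.26 m; q_2 = 0.32 × 0.78 × 0.26 = 0.06490 m³/s
w_3 = (0.71 − 0.17)/2 = 0.27 m; q_3 = 0.41 × 1.29 × 0.27 = 0.1428 m³/s
w_4 = (1.53 − 0.52)/2 = 0.505 m; q_4 = 0.48 × 1.82 × 0.505 = 0.4412 m³/s
w_5 = (1.71 − 0.71)/2 = 0.5 m; q_5 = 0.46 × 1.80 × 0.5 = 0.4140 m³/s
w_6 = (2.36 − 1.53)/2 = 0.415 m; q_6 = 0.38 × 1.81 × 0.415 = 0.2854 m³/s
Stations 1, 7 contribute zero (depth or velocity is 0).
Q = Σ qᵢ = 1.348 m³/s
= 1.348 × 1000 = 1348 L/s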